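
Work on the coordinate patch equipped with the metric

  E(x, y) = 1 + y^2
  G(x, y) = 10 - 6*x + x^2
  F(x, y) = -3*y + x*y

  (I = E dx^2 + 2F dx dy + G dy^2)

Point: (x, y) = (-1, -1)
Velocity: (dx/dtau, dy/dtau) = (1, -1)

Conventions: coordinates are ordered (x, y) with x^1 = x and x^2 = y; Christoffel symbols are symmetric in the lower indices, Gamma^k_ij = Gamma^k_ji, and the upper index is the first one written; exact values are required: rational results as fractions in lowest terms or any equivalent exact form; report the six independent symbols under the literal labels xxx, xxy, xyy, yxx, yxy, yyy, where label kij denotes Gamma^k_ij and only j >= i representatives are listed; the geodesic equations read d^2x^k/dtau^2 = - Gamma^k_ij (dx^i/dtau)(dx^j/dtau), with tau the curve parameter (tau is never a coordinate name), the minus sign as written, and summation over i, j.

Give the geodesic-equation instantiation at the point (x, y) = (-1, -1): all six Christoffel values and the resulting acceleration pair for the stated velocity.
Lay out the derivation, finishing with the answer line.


E = 2, F = 4, G = 17 at the point
E_x = 0, E_y = -2, F_x = -1, F_y = -4, G_x = -8, G_y = 0
EG - F^2 = 18;  g^inv = (1/18) * [[17, -4], [-4, 2]]
first-kind symbols [ij,l] = (1/2)(d_i g_jl + d_j g_il - d_l g_ij): [xx,x] = E_x/2 = 0, [xx,y] = F_x - E_y/2 = 0, [xy,x] = E_y/2 = -1, [xy,y] = G_x/2 = -4, [yy,x] = F_y - G_x/2 = 0, [yy,y] = G_y/2 = 0
Gamma^x_ij = (G*[ij,x] - F*[ij,y])/(EG - F^2), Gamma^y_ij = (E*[ij,y] - F*[ij,x])/(EG - F^2)
Gamma_xxx = 0, Gamma_xxy = -1/18, Gamma_xyy = 0, Gamma_yxx = 0, Gamma_yxy = -2/9, Gamma_yyy = 0
d^2x/dtau^2 = -(Gamma_xxx*(1)^2 + 2*Gamma_xxy*(1)*(-1) + Gamma_xyy*(-1)^2) = -1/9
d^2y/dtau^2 = -(Gamma_yxx*(1)^2 + 2*Gamma_yxy*(1)*(-1) + Gamma_yyy*(-1)^2) = -4/9

Answer: Gamma_xxx = 0, Gamma_xxy = -1/18, Gamma_xyy = 0, Gamma_yxx = 0, Gamma_yxy = -2/9, Gamma_yyy = 0; accelerations (d^2x/dtau^2, d^2y/dtau^2) = (-1/9, -4/9)


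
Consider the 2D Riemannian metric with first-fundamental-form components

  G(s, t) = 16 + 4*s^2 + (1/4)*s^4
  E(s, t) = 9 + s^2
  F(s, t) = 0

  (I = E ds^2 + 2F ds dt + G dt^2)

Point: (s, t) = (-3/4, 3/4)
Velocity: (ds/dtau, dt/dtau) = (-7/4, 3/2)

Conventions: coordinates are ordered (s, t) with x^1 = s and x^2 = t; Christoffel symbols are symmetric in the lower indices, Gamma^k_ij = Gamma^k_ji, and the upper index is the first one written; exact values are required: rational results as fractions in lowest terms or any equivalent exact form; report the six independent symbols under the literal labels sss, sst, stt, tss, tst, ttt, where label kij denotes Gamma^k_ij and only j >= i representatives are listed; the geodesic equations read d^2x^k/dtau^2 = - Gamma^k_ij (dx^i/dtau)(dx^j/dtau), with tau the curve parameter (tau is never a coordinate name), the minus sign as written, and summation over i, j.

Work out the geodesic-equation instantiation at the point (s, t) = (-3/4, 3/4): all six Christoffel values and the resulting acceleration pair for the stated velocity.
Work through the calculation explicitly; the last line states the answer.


E = 153/16, F = 0, G = 18769/1024 at the point
E_s = -3/2, E_t = 0, F_s = 0, F_t = 0, G_s = -411/64, G_t = 0
EG - F^2 = 2871657/16384;  g^inv = (16384/2871657) * [[18769/1024, 0], [0, 153/16]]
first-kind symbols [ij,l] = (1/2)(d_i g_jl + d_j g_il - d_l g_ij): [ss,s] = E_s/2 = -3/4, [ss,t] = F_s - E_t/2 = 0, [st,s] = E_t/2 = 0, [st,t] = G_s/2 = -411/128, [tt,s] = F_t - G_s/2 = 411/128, [tt,t] = G_t/2 = 0
Gamma^s_ij = (G*[ij,s] - F*[ij,t])/(EG - F^2), Gamma^t_ij = (E*[ij,t] - F*[ij,s])/(EG - F^2)
Gamma_sss = -4/51, Gamma_sst = 0, Gamma_stt = 137/408, Gamma_tss = 0, Gamma_tst = -24/137, Gamma_ttt = 0
d^2s/dtau^2 = -(Gamma_sss*(-7/4)^2 + 2*Gamma_sst*(-7/4)*(3/2) + Gamma_stt*(3/2)^2) = -841/1632
d^2t/dtau^2 = -(Gamma_tss*(-7/4)^2 + 2*Gamma_tst*(-7/4)*(3/2) + Gamma_ttt*(3/2)^2) = -126/137

Answer: Gamma_sss = -4/51, Gamma_sst = 0, Gamma_stt = 137/408, Gamma_tss = 0, Gamma_tst = -24/137, Gamma_ttt = 0; accelerations (d^2s/dtau^2, d^2t/dtau^2) = (-841/1632, -126/137)


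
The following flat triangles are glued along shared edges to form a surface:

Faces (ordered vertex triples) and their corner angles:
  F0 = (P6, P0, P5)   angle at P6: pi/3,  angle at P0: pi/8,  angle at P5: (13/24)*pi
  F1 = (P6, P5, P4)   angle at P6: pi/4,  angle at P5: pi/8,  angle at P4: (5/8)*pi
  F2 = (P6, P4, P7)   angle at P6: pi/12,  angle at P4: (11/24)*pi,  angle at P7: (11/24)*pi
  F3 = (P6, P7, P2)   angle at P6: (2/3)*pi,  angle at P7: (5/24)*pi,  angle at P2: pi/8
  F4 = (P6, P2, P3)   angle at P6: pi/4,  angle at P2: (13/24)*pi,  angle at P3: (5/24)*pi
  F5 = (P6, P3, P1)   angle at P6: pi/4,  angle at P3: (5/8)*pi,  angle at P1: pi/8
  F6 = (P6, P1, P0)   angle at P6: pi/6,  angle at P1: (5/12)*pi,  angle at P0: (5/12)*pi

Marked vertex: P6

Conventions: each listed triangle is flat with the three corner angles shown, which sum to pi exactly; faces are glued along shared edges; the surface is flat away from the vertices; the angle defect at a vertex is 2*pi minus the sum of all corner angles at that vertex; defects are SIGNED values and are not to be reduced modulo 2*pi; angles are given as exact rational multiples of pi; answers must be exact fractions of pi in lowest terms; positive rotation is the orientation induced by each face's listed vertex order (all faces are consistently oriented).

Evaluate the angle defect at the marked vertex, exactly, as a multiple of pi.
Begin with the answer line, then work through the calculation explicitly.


Answer: defect(P6) = 0

Sum of corner angles at P6: 2*pi
defect = 2*pi - 2*pi


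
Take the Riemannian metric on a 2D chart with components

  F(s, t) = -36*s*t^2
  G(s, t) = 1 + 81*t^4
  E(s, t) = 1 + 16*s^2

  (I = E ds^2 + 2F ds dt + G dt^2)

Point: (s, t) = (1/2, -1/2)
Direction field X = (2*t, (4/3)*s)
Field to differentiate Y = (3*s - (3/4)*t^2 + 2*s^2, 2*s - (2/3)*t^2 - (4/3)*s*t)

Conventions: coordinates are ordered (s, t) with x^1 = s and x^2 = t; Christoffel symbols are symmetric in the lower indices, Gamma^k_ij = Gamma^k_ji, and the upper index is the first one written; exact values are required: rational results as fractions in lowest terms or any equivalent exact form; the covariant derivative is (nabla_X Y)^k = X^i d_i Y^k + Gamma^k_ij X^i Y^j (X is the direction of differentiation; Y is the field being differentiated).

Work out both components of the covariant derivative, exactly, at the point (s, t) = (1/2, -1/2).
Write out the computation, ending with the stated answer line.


E = 5, F = -9/2, G = 97/16 at the point
E_s = 16, E_t = 0, F_s = -9, F_t = 18, G_s = 0, G_t = -81/2
EG - F^2 = 161/16;  g^inv = (16/161) * [[97/16, 9/2], [9/2, 5]]
first-kind symbols [ij,l] = (1/2)(d_i g_jl + d_j g_il - d_l g_ij): [ss,s] = E_s/2 = 8, [ss,t] = F_s - E_t/2 = -9, [st,s] = E_t/2 = 0, [st,t] = G_s/2 = 0, [tt,s] = F_t - G_s/2 = 18, [tt,t] = G_t/2 = -81/4
Gamma^s_ij = (G*[ij,s] - F*[ij,t])/(EG - F^2), Gamma^t_ij = (E*[ij,t] - F*[ij,s])/(EG - F^2)
Gamma_sss = 128/161, Gamma_sst = 0, Gamma_stt = 288/161, Gamma_tss = -144/161, Gamma_tst = 0, Gamma_ttt = -324/161
X = (-1, 2/3), Y = (29/16, 7/6) at the point

Answer: (nabla_X Y)^s = -1465/322, (nabla_X Y)^t = -1261/483


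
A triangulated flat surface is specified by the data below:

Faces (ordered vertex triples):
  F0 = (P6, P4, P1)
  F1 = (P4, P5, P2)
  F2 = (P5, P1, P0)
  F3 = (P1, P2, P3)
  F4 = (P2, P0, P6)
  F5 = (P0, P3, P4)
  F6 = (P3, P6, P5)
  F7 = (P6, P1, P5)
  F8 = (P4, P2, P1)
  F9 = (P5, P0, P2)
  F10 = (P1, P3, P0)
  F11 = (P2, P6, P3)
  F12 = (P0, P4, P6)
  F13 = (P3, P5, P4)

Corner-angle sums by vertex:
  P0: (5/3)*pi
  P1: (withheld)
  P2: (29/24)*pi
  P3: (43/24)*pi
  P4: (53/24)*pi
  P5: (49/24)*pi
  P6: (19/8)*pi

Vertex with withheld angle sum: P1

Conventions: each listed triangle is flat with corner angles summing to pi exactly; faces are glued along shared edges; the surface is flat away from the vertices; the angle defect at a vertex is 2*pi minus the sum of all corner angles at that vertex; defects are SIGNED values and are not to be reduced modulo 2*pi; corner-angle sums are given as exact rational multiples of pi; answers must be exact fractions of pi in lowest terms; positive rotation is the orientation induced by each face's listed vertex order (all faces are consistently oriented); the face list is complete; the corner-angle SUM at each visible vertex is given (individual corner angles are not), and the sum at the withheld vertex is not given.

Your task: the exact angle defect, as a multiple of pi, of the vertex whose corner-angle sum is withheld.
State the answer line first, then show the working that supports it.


Answer: defect(P1) = (-17/24)*pi

V = 7, E = 21, F = 14; chi = V - E + F = 0
Gauss-Bonnet: total defect = 2*pi*chi = 0; visible defects sum to (17/24)*pi


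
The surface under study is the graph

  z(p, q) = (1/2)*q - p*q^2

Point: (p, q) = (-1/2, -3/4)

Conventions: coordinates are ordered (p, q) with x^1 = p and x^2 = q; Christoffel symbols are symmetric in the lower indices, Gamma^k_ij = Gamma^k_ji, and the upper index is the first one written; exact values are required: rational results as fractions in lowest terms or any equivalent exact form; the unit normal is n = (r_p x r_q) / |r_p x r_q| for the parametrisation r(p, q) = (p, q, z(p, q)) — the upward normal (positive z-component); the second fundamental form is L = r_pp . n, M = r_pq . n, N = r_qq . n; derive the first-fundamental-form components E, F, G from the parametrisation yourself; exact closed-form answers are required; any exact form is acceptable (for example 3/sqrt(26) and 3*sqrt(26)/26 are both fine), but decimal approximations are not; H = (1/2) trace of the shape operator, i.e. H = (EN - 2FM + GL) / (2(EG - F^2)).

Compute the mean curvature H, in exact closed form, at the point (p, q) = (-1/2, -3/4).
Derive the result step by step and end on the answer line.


z_p = -9/16, z_q = -1/4, z_pp = 0, z_pq = 3/2, z_qq = 1
E = 337/256, F = 9/64, G = 17/16; answer radicand W^2 = 353/256
unnormalised second-form numerators: l = 0, m = 3/2, n = 1; L = l/sqrt(353/256), and similarly M = m/sqrt(W^2), N = n/sqrt(W^2)
H = (E*n - 2*F*m + G*l) / (2*(EG - F^2)*sqrt(W^2)); E*n - 2*F*m + G*l = 229/256, EG - F^2 = 353/256, so H = (229/706)/sqrt(353/256)

Answer: H = 1832*sqrt(353)/124609


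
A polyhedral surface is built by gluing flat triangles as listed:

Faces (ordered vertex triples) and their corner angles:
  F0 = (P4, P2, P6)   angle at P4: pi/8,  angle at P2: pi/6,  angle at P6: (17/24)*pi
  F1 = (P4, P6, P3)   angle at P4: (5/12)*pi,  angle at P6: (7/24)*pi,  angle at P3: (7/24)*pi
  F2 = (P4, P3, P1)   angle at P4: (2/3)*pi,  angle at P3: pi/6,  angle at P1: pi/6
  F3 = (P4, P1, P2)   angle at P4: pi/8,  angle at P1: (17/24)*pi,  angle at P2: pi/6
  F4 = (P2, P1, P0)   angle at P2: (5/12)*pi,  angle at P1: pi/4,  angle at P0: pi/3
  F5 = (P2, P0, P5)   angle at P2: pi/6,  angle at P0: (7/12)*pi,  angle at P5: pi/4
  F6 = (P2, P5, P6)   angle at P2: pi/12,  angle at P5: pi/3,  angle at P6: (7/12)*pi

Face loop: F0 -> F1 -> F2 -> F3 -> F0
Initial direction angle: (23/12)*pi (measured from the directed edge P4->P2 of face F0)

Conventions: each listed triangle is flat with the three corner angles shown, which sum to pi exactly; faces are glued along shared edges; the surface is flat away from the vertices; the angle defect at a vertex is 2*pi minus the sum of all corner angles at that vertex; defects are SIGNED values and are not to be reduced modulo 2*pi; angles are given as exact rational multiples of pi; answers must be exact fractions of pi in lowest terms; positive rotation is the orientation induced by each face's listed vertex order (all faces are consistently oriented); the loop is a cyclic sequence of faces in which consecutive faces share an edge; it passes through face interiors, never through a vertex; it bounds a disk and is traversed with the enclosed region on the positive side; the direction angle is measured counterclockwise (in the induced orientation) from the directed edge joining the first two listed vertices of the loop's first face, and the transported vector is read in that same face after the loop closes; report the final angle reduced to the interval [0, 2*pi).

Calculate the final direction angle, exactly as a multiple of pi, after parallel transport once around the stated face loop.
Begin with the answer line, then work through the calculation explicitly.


Answer: final direction angle = (7/12)*pi

enclosed vertex P4: corner angles sum to (4/3)*pi, defect = 2*pi - (4/3)*pi = (2/3)*pi
final direction = starting direction + enclosed defect total, reduced mod 2*pi (induced orientation)
final angle = (23/12)*pi + (2/3)*pi = (7/12)*pi (mod 2*pi)


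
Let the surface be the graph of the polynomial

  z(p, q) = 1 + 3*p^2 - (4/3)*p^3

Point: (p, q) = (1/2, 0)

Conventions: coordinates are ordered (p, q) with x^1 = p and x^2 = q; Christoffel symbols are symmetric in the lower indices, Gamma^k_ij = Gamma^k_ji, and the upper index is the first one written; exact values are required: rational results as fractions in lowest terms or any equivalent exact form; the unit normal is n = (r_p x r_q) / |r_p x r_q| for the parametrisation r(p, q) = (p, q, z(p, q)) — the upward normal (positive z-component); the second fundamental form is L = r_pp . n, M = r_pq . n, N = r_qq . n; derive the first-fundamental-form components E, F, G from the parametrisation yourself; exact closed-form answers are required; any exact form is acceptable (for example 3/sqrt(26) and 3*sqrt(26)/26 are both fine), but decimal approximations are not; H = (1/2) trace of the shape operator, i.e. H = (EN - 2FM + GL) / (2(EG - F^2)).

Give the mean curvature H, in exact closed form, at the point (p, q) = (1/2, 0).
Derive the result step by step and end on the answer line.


z_p = 2, z_q = 0, z_pp = 2, z_pq = 0, z_qq = 0
E = 5, F = 0, G = 1; answer radicand W^2 = 5
unnormalised second-form numerators: l = 2, m = 0, n = 0; L = l/sqrt(5), and similarly M = m/sqrt(W^2), N = n/sqrt(W^2)
H = (E*n - 2*F*m + G*l) / (2*(EG - F^2)*sqrt(W^2)); E*n - 2*F*m + G*l = 2, EG - F^2 = 5, so H = (1/5)/sqrt(5)

Answer: H = sqrt(5)/25


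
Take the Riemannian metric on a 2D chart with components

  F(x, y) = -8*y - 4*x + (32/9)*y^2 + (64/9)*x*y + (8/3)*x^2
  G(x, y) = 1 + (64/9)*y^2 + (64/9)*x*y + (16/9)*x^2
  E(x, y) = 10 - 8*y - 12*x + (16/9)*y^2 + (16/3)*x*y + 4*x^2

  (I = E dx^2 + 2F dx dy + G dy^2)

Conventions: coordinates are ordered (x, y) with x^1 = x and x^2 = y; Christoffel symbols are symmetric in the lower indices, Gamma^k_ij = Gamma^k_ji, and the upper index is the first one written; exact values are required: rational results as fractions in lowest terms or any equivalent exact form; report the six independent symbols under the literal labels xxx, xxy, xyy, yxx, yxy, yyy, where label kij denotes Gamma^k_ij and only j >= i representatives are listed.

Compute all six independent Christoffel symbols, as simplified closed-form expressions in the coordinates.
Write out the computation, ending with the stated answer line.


E = 10 - 8*y - 12*x + (16/9)*y^2 + (16/3)*x*y + 4*x^2; F = -8*y - 4*x + (32/9)*y^2 + (64/9)*x*y + (8/3)*x^2; G = 1 + (64/9)*y^2 + (64/9)*x*y + (16/9)*x^2
Gamma^k_ij = (1/2) g^{kl} (d_i g_jl + d_j g_il - d_l g_ij), with g^inv = (1/(EG-F^2)) [[G, -F], [-F, E]]
first partials: E_x = -12 + (16/3)*y + 8*x, E_y = -8 + (32/9)*y + (16/3)*x, F_x = -4 + (64/9)*y + (16/3)*x, F_y = -8 + (64/9)*y + (64/9)*x, G_x = (64/9)*y + (32/9)*x, G_y = (128/9)*y + (64/9)*x
D = EG - F^2 = 10 - 8*y - 12*x + (80/9)*y^2 + (112/9)*x*y + (52/9)*x^2
expanded: Gamma^x_xx = (G E_x - 2F F_x + F E_y)/(2D), Gamma^x_xy = (G E_y - F G_x)/(2D), Gamma^x_yy = (2G F_y - G G_x - F G_y)/(2D), Gamma^y_xx = (2E F_x - E E_y - F E_x)/(2D), Gamma^y_xy = (E G_x - F E_y)/(2D), Gamma^y_yy = (E G_y - 2F F_y + F G_x)/(2D); substitute and cancel common factors

Answer: Gamma_xxx = (18*x + 12*y - 27)/(26*x^2 + 56*x*y - 54*x + 40*y^2 - 36*y + 45), Gamma_xxy = (12*x + 8*y - 18)/(26*x^2 + 56*x*y - 54*x + 40*y^2 - 36*y + 45), Gamma_xyy = (24*x + 16*y - 36)/(26*x^2 + 56*x*y - 54*x + 40*y^2 - 36*y + 45), Gamma_yxx = (12*x + 24*y)/(26*x^2 + 56*x*y - 54*x + 40*y^2 - 36*y + 45), Gamma_yxy = (8*x + 16*y)/(26*x^2 + 56*x*y - 54*x + 40*y^2 - 36*y + 45), Gamma_yyy = (16*x + 32*y)/(26*x^2 + 56*x*y - 54*x + 40*y^2 - 36*y + 45)


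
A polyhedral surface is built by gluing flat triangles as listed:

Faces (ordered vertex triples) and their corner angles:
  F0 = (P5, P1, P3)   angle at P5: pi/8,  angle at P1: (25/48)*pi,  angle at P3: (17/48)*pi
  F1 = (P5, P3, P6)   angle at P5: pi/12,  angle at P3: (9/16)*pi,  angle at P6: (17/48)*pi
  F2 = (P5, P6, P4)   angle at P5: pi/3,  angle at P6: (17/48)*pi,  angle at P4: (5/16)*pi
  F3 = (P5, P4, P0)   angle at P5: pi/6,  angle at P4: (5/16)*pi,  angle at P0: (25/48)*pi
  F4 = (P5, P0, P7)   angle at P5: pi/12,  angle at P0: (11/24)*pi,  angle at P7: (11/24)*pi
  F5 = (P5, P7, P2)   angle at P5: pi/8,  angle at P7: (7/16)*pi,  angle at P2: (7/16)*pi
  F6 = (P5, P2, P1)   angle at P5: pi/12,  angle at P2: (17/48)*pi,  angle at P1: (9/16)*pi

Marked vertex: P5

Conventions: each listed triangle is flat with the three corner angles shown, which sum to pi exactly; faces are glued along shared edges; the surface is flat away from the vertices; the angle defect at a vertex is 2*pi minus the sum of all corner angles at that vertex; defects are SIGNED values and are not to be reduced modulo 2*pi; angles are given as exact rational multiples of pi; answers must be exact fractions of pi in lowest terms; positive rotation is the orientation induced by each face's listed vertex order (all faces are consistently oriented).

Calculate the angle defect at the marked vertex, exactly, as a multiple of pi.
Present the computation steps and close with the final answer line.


Sum of corner angles at P5: pi
defect = 2*pi - pi

Answer: defect(P5) = pi


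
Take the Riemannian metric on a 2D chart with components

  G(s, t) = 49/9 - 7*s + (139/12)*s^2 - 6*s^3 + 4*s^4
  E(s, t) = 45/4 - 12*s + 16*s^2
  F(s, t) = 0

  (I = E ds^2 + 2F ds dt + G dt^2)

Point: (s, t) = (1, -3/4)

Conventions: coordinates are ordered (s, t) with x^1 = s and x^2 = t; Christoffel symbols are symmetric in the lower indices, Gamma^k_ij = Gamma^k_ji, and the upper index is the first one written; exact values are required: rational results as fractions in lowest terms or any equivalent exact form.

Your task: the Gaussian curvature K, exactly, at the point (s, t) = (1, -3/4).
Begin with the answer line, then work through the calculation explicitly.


Answer: K = -3456/63257

E = 61/4, F = 0, G = 289/36, EG - F^2 = 17629/144 at the point
E_s = 20, E_t = 0, F_s = 0, F_t = 0, G_s = 85/6, G_t = 0
E_tt = 0, F_st = 0, G_ss = 211/6
K follows from Brioschi's formula, (det M1 - det M2)/(EG - F^2)^2.
M1 = [[-E_tt/2 + F_st - G_ss/2, E_s/2, F_s - E_t/2], [F_t - G_s/2, E, F], [G_t/2, F, G]] = [[-211/12, 10, 0], [-85/12, 61/4, 0], [0, 0, 289/36]]; det M1 = -912373/576
M2 = [[0, E_t/2, G_s/2], [E_t/2, E, F], [G_s/2, F, G]] = [[0, 0, 85/12], [0, 61/4, 0], [85/12, 0, 289/36]]; det M2 = -440725/576
det M1 - det M2 = -4913/6; K = -4913/6 / (17629/144)^2 = -3456/63257


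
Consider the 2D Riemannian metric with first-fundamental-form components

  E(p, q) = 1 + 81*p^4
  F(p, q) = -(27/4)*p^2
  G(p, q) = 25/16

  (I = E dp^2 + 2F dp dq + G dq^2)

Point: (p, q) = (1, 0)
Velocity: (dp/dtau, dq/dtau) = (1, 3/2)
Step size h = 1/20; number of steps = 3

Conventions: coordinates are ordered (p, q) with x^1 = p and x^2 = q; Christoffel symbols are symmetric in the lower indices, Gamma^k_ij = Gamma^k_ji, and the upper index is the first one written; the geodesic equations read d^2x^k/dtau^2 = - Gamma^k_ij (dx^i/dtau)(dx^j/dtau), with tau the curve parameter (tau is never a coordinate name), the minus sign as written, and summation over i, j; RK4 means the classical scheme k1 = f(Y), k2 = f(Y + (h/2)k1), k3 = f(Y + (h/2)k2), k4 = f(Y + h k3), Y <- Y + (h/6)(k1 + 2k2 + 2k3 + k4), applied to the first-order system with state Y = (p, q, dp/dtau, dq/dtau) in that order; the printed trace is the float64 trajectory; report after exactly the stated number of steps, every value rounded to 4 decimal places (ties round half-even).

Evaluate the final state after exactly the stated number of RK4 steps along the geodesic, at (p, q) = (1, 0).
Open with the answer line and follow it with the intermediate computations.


Answer: p = 1.1321, q = 0.2264, dp/dtau = 0.7831, dq/dtau = 1.5161

f(Y) = (dp/dtau, dq/dtau, -Gamma^p_ij Y'^i Y'^j, -Gamma^q_ij Y'^i Y'^j) with the Gammas evaluated at the stage position; h = 0.050000; intermediate values shown to 6 dp
step 0: p = 1.0000, q = 0.0000, dp/dtau = 1.0000, dq/dtau = 1.5000
step 1:
  k1: at (p, q) = (1.000000, 0.000000), (dp/dtau, dq/dtau) = (1.000000, 1.500000); Gamma_ppp = 1.962150, Gamma_ppq = 0.000000, Gamma_pqq = 0.000000, Gamma_qpp = -0.163512, Gamma_qpq = 0.000000, Gamma_qqq = 0.000000; k1 = (1.000000, 1.500000, -1.962150, 0.163512)
  k2: at (p, q) = (1.025000, 0.037500), (dp/dtau, dq/dtau) = (0.950946, 1.504088); Gamma_ppp = 1.917706, Gamma_ppq = 0.000000, Gamma_pqq = 0.000000, Gamma_qpp = -0.152108, Gamma_qpq = 0.000000, Gamma_qqq = 0.000000; k2 = (0.950946, 1.504088, -1.734179, 0.137551)
  k3: at (p, q) = (1.023774, 0.037602), (dp/dtau, dq/dtau) = (0.956646, 1.503439); Gamma_ppp = 1.919845, Gamma_ppq = 0.000000, Gamma_pqq = 0.000000, Gamma_qpp = -0.152643, Gamma_qpq = 0.000000, Gamma_qqq = 0.000000; k3 = (0.956646, 1.503439, -1.756986, 0.139694)
  k4: at (p, q) = (1.047832, 0.075172), (dp/dtau, dq/dtau) = (0.912151, 1.506985); Gamma_ppp = 1.878641, Gamma_ppq = 0.000000, Gamma_pqq = 0.000000, Gamma_qpp = -0.142587, Gamma_qpq = 0.000000, Gamma_qqq = 0.000000; k4 = (0.912151, 1.506985, -1.563065, 0.118635)
  Y <- Y + (h/6)(k1 + 2k2 + 2k3 + k4): p = 1.0477, q = 0.0752, dp/dtau = 0.9124, dq/dtau = 1.5070
step 2:
  k1: at (p, q) = (1.047728, 0.075184), (dp/dtau, dq/dtau) = (0.912437, 1.506972); Gamma_ppp = 1.878816, Gamma_ppq = 0.000000, Gamma_pqq = 0.000000, Gamma_qpp = -0.142628, Gamma_qpq = 0.000000, Gamma_qqq = 0.000000; k1 = (0.912437, 1.506972, -1.564193, 0.118744)
  k2: at (p, q) = (1.070539, 0.112858), (dp/dtau, dq/dtau) = (0.873332, 1.509941); Gamma_ppp = 1.841177, Gamma_ppq = 0.000000, Gamma_pqq = 0.000000, Gamma_qpp = -0.133878, Gamma_qpq = 0.000000, Gamma_qqq = 0.000000; k2 = (0.873332, 1.509941, -1.404283, 0.102110)
  k3: at (p, q) = (1.069561, 0.112932), (dp/dtau, dq/dtau) = (0.877330, 1.509525); Gamma_ppp = 1.842763, Gamma_ppq = 0.000000, Gamma_pqq = 0.000000, Gamma_qpp = -0.134238, Gamma_qpq = 0.000000, Gamma_qqq = 0.000000; k3 = (0.877330, 1.509525, -1.418389, 0.103324)
  k4: at (p, q) = (1.091594, 0.150660), (dp/dtau, dq/dtau) = (0.841518, 1.512138); Gamma_ppp = 1.807624, Gamma_ppq = 0.000000, Gamma_pqq = 0.000000, Gamma_qpp = -0.126417, Gamma_qpq = 0.000000, Gamma_qqq = 0.000000; k4 = (0.841518, 1.512138, -1.280073, 0.089522)
  Y <- Y + (h/6)(k1 + 2k2 + 2k3 + k4): p = 1.0915, q = 0.1507, dp/dtau = 0.8417, dq/dtau = 1.5121
step 3:
  k1: at (p, q) = (1.091522, 0.150667), (dp/dtau, dq/dtau) = (0.841690, 1.512131); Gamma_ppp = 1.807738, Gamma_ppq = 0.000000, Gamma_pqq = 0.000000, Gamma_qpp = -0.126441, Gamma_qpq = 0.000000, Gamma_qqq = 0.000000; k1 = (0.841690, 1.512131, -1.280679, 0.089577)
  k2: at (p, q) = (1.112564, 0.188471), (dp/dtau, dq/dtau) = (0.809673, 1.514371); Gamma_ppp = 1.775298, Gamma_ppq = 0.000000, Gamma_pqq = 0.000000, Gamma_qpp = -0.119520, Gamma_qpq = 0.000000, Gamma_qqq = 0.000000; k2 = (0.809673, 1.514371, -1.163834, 0.078354)
  k3: at (p, q) = (1.111764, 0.188527), (dp/dtau, dq/dtau) = (0.812595, 1.514090); Gamma_ppp = 1.776512, Gamma_ppq = 0.000000, Gamma_pqq = 0.000000, Gamma_qpp = -0.119774, Gamma_qpq = 0.000000, Gamma_qqq = 0.000000; k3 = (0.812595, 1.514090, -1.173049, 0.079088)
  k4: at (p, q) = (1.132152, 0.226372), (dp/dtau, dq/dtau) = (0.783038, 1.516086); Gamma_ppp = 1.746047, Gamma_ppq = 0.000000, Gamma_pqq = 0.000000, Gamma_qpp = -0.113518, Gamma_qpq = 0.000000, Gamma_qqq = 0.000000; k4 = (0.783038, 1.516086, -1.070586, 0.069604)
  Y <- Y + (h/6)(k1 + 2k2 + 2k3 + k4): p = 1.1321, q = 0.2264, dp/dtau = 0.7831, dq/dtau = 1.5161


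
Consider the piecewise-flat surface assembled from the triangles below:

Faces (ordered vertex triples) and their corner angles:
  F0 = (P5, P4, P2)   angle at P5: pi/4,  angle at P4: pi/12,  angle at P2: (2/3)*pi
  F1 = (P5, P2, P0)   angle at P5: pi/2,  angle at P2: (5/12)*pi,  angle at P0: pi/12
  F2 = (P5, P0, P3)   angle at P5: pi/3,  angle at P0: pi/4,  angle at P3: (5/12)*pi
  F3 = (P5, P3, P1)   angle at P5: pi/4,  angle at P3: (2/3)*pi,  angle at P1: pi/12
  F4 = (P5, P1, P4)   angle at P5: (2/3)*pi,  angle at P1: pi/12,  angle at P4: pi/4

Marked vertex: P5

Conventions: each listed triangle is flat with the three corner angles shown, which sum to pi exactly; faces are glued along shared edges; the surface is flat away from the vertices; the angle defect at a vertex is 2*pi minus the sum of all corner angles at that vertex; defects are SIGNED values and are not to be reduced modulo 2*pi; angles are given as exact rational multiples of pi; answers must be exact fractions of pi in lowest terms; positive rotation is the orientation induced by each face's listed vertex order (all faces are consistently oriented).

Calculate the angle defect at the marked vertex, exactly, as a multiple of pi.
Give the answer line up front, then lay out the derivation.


Answer: defect(P5) = 0

Sum of corner angles at P5: 2*pi
defect = 2*pi - 2*pi


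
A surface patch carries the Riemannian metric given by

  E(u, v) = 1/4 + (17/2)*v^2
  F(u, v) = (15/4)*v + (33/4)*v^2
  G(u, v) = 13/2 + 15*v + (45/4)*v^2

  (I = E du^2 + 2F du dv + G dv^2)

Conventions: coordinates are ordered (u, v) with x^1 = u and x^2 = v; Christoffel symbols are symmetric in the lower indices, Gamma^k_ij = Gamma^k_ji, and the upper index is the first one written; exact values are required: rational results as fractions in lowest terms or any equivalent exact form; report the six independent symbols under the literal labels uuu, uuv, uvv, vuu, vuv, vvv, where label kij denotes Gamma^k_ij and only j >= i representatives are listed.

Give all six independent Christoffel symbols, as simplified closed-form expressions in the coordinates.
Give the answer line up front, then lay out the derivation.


Answer: Gamma_uuu = (1122*v^3 + 510*v^2)/(441*v^4 + 1050*v^3 + 704*v^2 + 60*v + 26), Gamma_uuv = (1530*v^3 + 2040*v^2 + 884*v)/(441*v^4 + 1050*v^3 + 704*v^2 + 60*v + 26), Gamma_uvv = (1485*v^3 + 2970*v^2 + 2166*v + 390)/(441*v^4 + 1050*v^3 + 704*v^2 + 60*v + 26), Gamma_vuu = (-1156*v^3 - 34*v)/(441*v^4 + 1050*v^3 + 704*v^2 + 60*v + 26), Gamma_vuv = (-1122*v^3 - 510*v^2)/(441*v^4 + 1050*v^3 + 704*v^2 + 60*v + 26), Gamma_vvv = (-648*v^3 - 465*v^2 - 180*v + 30)/(441*v^4 + 1050*v^3 + 704*v^2 + 60*v + 26)

E = 1/4 + (17/2)*v^2; F = (15/4)*v + (33/4)*v^2; G = 13/2 + 15*v + (45/4)*v^2
Gamma^k_ij = (1/2) g^{kl} (d_i g_jl + d_j g_il - d_l g_ij), with g^inv = (1/(EG-F^2)) [[G, -F], [-F, E]]
first partials: E_u = 0, E_v = 17*v, F_u = 0, F_v = 15/4 + (33/2)*v, G_u = 0, G_v = 15 + (45/2)*v
D = EG - F^2 = 13/8 + (15/4)*v + 44*v^2 + (525/8)*v^3 + (441/16)*v^4
expanded: Gamma^u_uu = (G E_u - 2F F_u + F E_v)/(2D), Gamma^u_uv = (G E_v - F G_u)/(2D), Gamma^u_vv = (2G F_v - G G_u - F G_v)/(2D), Gamma^v_uu = (2E F_u - E E_v - F E_u)/(2D), Gamma^v_uv = (E G_u - F E_v)/(2D), Gamma^v_vv = (E G_v - 2F F_v + F G_u)/(2D); substitute and cancel common factors


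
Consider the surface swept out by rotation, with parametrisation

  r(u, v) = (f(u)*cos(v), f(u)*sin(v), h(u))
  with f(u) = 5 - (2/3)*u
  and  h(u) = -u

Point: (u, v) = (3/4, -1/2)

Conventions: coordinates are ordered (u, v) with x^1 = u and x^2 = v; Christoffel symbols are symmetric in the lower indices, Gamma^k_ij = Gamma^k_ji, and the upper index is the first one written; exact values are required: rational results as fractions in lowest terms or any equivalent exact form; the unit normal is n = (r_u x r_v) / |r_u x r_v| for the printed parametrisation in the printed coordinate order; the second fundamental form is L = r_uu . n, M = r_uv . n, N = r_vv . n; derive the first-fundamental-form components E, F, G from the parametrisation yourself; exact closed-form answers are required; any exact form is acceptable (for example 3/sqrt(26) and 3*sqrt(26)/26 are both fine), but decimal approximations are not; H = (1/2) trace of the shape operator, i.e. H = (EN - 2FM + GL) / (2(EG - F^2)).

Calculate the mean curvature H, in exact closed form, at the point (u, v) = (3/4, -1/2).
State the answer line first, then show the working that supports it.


Answer: H = -sqrt(13)/39

f = 9/2, f' = -2/3, f'' = 0, h' = -1, h'' = 0
E = 13/9, F = 0, G = 81/4; answer radicand W^2 = 13/9
unnormalised second-form numerators: l = 0, m = 0, n = -9/2; L = l/sqrt(13/9), and similarly M = m/sqrt(W^2), N = n/sqrt(W^2)
H = (E*n - 2*F*m + G*l) / (2*(EG - F^2)*sqrt(W^2)); E*n - 2*F*m + G*l = -13/2, EG - F^2 = 117/4, so H = (-1/9)/sqrt(13/9)


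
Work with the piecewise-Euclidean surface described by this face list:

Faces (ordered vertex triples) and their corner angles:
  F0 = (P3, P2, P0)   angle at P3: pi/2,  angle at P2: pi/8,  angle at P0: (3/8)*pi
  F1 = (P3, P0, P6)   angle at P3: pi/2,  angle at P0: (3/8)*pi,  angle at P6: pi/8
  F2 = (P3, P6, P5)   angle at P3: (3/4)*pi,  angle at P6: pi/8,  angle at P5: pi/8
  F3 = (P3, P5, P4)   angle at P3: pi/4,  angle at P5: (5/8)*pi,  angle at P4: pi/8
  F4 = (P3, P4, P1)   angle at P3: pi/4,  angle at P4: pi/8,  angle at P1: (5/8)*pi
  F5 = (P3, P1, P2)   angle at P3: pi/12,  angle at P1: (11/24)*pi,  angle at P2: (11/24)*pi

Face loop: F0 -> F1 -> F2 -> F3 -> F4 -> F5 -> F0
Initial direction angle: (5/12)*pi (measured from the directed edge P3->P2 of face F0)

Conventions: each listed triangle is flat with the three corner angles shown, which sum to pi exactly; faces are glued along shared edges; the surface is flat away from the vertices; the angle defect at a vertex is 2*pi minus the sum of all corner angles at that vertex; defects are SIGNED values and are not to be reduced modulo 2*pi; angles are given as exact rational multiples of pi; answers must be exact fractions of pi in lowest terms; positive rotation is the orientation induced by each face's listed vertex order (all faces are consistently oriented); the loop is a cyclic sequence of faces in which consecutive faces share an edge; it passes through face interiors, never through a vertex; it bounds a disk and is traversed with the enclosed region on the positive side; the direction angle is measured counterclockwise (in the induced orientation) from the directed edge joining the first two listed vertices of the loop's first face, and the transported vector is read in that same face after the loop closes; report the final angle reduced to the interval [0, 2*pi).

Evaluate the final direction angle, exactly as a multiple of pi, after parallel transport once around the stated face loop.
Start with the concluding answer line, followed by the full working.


Answer: final direction angle = pi/12

enclosed vertex P3: corner angles sum to (7/3)*pi, defect = 2*pi - (7/3)*pi = -pi/3
final direction = starting direction + enclosed defect total, reduced mod 2*pi (induced orientation)
final angle = (5/12)*pi - pi/3 = pi/12 (mod 2*pi)


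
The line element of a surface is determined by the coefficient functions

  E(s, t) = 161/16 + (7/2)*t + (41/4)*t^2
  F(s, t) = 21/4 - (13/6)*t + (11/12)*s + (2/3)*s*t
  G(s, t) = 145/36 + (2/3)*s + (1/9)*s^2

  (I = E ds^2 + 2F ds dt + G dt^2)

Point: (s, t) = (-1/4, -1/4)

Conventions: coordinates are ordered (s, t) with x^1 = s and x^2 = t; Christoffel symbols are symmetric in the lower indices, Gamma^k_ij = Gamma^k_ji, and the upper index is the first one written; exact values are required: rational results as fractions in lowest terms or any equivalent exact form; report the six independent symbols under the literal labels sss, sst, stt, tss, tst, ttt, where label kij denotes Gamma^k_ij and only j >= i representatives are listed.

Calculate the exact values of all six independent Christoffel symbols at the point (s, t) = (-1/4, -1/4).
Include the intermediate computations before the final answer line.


E = 629/64, F = 269/48, G = 557/144 at the point
E_s = 0, E_t = -13/8, F_s = 3/4, F_t = -7/3, G_s = 11/18, G_t = 0
EG - F^2 = 20303/3072;  g^inv = (3072/20303) * [[557/144, -269/48], [-269/48, 629/64]]
first-kind symbols [ij,l] = (1/2)(d_i g_jl + d_j g_il - d_l g_ij): [ss,s] = E_s/2 = 0, [ss,t] = F_s - E_t/2 = 25/16, [st,s] = E_t/2 = -13/16, [st,t] = G_s/2 = 11/36, [tt,s] = F_t - G_s/2 = -95/36, [tt,t] = G_t/2 = 0
Gamma^s_ij = (G*[ij,s] - F*[ij,t])/(EG - F^2), Gamma^t_ij = (E*[ij,t] - F*[ij,s])/(EG - F^2)

Answer: Gamma_sss = -26900/20303, Gamma_sst = -134236/182727, Gamma_stt = -846640/548181, Gamma_tss = 47175/20303, Gamma_tst = 69640/60909, Gamma_ttt = 408880/182727


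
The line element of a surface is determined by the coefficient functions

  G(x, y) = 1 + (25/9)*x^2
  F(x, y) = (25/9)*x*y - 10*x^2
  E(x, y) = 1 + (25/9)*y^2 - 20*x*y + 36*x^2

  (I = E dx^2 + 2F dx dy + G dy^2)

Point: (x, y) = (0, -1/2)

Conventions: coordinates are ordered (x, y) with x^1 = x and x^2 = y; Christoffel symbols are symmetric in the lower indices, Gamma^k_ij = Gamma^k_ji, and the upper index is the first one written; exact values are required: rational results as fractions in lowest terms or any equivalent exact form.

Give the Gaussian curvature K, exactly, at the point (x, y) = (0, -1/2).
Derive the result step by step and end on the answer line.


E = 61/36, F = 0, G = 1, EG - F^2 = 61/36 at the point
E_x = 10, E_y = -25/9, F_x = -25/18, F_y = 0, G_x = 0, G_y = 0
E_yy = 50/9, F_xy = 25/9, G_xx = 50/9
K follows from Brioschi's formula, (det M1 - det M2)/(EG - F^2)^2.
M1 = [[-E_yy/2 + F_xy - G_xx/2, E_x/2, F_x - E_y/2], [F_y - G_x/2, E, F], [G_y/2, F, G]] = [[-25/9, 5, 0], [0, 61/36, 0], [0, 0, 1]]; det M1 = -1525/324
M2 = [[0, E_y/2, G_x/2], [E_y/2, E, F], [G_x/2, F, G]] = [[0, -25/18, 0], [-25/18, 61/36, 0], [0, 0, 1]]; det M2 = -625/324
det M1 - det M2 = -25/9; K = -25/9 / (61/36)^2 = -3600/3721

Answer: K = -3600/3721


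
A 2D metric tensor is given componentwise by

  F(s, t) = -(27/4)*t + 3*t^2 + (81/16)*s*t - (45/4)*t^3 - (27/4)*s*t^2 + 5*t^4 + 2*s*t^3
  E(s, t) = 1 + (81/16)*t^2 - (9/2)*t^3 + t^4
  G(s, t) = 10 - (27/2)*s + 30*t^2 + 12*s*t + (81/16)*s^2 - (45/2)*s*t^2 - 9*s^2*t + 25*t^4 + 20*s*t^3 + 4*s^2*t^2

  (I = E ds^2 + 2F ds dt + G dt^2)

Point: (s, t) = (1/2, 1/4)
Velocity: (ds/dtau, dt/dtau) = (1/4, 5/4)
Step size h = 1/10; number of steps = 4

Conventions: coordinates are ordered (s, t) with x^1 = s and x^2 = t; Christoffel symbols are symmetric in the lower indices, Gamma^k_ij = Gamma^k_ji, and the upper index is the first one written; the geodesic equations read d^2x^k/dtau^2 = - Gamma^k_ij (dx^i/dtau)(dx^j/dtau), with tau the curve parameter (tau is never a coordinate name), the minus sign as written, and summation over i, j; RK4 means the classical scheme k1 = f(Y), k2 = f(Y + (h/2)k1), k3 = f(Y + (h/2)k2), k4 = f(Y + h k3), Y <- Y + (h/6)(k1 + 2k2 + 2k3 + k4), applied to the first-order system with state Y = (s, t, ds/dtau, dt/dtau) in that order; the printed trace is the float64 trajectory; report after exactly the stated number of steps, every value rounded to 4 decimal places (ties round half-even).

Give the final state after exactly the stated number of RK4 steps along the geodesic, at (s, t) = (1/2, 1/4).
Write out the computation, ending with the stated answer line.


f(Y) = (ds/dtau, dt/dtau, -Gamma^s_ij Y'^i Y'^j, -Gamma^t_ij Y'^i Y'^j) with the Gammas evaluated at the stage position; h = 0.100000; intermediate values shown to 6 dp
step 0: s = 0.5000, t = 0.2500, ds/dtau = 0.2500, dt/dtau = 1.2500
step 1:
  k1: at (s, t) = (0.500000, 0.250000), (ds/dtau, dt/dtau) = (0.250000, 1.250000); Gamma_sss = 0.000000, Gamma_sst = 0.121673, Gamma_stt = -0.243346, Gamma_tss = 0.000000, Gamma_tst = -0.593156, Gamma_ttt = 1.186312; k1 = (0.250000, 1.250000, 0.304183, -1.482890)
  k2: at (s, t) = (0.512500, 0.312500), (ds/dtau, dt/dtau) = (0.265209, 1.175856); Gamma_sss = 0.000000, Gamma_sst = 0.116877, Gamma_stt = -0.298487, Gamma_tss = 0.000000, Gamma_tst = -0.512602, Gamma_ttt = 1.309106; k2 = (0.265209, 1.175856, 0.339803, -1.490310)
  k3: at (s, t) = (0.513260, 0.308793), (ds/dtau, dt/dtau) = (0.266990, 1.175484); Gamma_sss = 0.000000, Gamma_sst = 0.117566, Gamma_stt = -0.296321, Gamma_tss = 0.000000, Gamma_tst = -0.517567, Gamma_ttt = 1.304511; k3 = (0.266990, 1.175484, 0.335651, -1.477657)
  k4: at (s, t) = (0.526699, 0.367548), (ds/dtau, dt/dtau) = (0.283565, 1.102234); Gamma_sss = 0.000000, Gamma_sst = 0.107403, Gamma_stt = -0.335265, Gamma_tss = 0.000000, Gamma_tst = -0.446684, Gamma_ttt = 1.394359; k4 = (0.283565, 1.102234, 0.340182, -1.414808)
  Y <- Y + (h/6)(k1 + 2k2 + 2k3 + k4): s = 0.5266, t = 0.3676, ds/dtau = 0.2833, dt/dtau = 1.1028
step 2:
  k1: at (s, t) = (0.526633, 0.367582), (ds/dtau, dt/dtau) = (0.283255, 1.102773); Gamma_sss = 0.000000, Gamma_sst = 0.107389, Gamma_stt = -0.335250, Gamma_tss = 0.000000, Gamma_tst = -0.446634, Gamma_ttt = 1.394321; k1 = (0.283255, 1.102773, 0.340612, -1.416619)
  k2: at (s, t) = (0.540795, 0.422721), (ds/dtau, dt/dtau) = (0.300285, 1.031942); Gamma_sss = 0.000000, Gamma_sst = 0.095020, Gamma_stt = -0.359144, Gamma_tss = 0.000000, Gamma_tst = -0.385512, Gamma_ttt = 1.457115; k2 = (0.300285, 1.031942, 0.323566, -1.312765)
  k3: at (s, t) = (0.541647, 0.419179), (ds/dtau, dt/dtau) = (0.299433, 1.037135); Gamma_sss = 0.000000, Gamma_sst = 0.095994, Gamma_stt = -0.358715, Gamma_tss = 0.000000, Gamma_tst = -0.389502, Gamma_ttt = 1.455509; k3 = (0.299433, 1.037135, 0.326229, -1.323694)
  k4: at (s, t) = (0.556576, 0.471295), (ds/dtau, dt/dtau) = (0.315877, 0.970403); Gamma_sss = 0.000000, Gamma_sst = 0.083365, Gamma_stt = -0.371494, Gamma_tss = 0.000000, Gamma_tst = -0.336419, Gamma_ttt = 1.499156; k4 = (0.315877, 0.970403, 0.298722, -1.205485)
  Y <- Y + (h/6)(k1 + 2k2 + 2k3 + k4): s = 0.5566, t = 0.4711, ds/dtau = 0.3156, dt/dtau = 0.9712
step 3:
  k1: at (s, t) = (0.556609, 0.471104), (ds/dtau, dt/dtau) = (0.315570, 0.971189); Gamma_sss = 0.000000, Gamma_sst = 0.083417, Gamma_stt = -0.371498, Gamma_tss = 0.000000, Gamma_tst = -0.336613, Gamma_ttt = 1.499108; k1 = (0.315570, 0.971189, 0.299269, -1.207642)
  k2: at (s, t) = (0.572387, 0.519664), (ds/dtau, dt/dtau) = (0.330533, 0.910807); Gamma_sss = 0.000000, Gamma_sst = 0.071695, Gamma_stt = -0.375531, Gamma_tss = 0.000000, Gamma_tst = -0.291603, Gamma_ttt = 1.527394; k2 = (0.330533, 0.910807, 0.268362, -1.091504)
  k3: at (s, t) = (0.573136, 0.516644), (ds/dtau, dt/dtau) = (0.328988, 0.916614); Gamma_sss = 0.000000, Gamma_sst = 0.072487, Gamma_stt = -0.376087, Gamma_tss = 0.000000, Gamma_tst = -0.294412, Gamma_ttt = 1.527509; k3 = (0.328988, 0.916614, 0.272263, -1.105822)
  k4: at (s, t) = (0.589508, 0.562765), (ds/dtau, dt/dtau) = (0.342796, 0.860607); Gamma_sss = 0.000000, Gamma_sst = 0.061813, Gamma_stt = -0.374170, Gamma_tss = 0.000000, Gamma_tst = -0.255233, Gamma_ttt = 1.544983; k4 = (0.342796, 0.860607, 0.240656, -0.993689)
  Y <- Y + (h/6)(k1 + 2k2 + 2k3 + k4): s = 0.5896, t = 0.5625, ds/dtau = 0.3426, dt/dtau = 0.8613
step 4:
  k1: at (s, t) = (0.589566, 0.562548), (ds/dtau, dt/dtau) = (0.342589, 0.861256); Gamma_sss = 0.000000, Gamma_sst = 0.061866, Gamma_stt = -0.374233, Gamma_tss = 0.000000, Gamma_tst = -0.255417, Gamma_ttt = 1.545032; k1 = (0.342589, 0.861256, 0.241084, -0.995321)
  k2: at (s, t) = (0.606695, 0.605611), (ds/dtau, dt/dtau) = (0.354644, 0.811490); Gamma_sss = 0.000000, Gamma_sst = 0.052613, Gamma_stt = -0.368193, Gamma_tss = 0.000000, Gamma_tst = -0.222084, Gamma_ttt = 1.554169; k2 = (0.354644, 0.811490, 0.212178, -0.895619)
  k3: at (s, t) = (0.607298, 0.603123), (ds/dtau, dt/dtau) = (0.353198, 0.816475); Gamma_sss = 0.000000, Gamma_sst = 0.053165, Gamma_stt = -0.369078, Gamma_tss = 0.000000, Gamma_tst = -0.224000, Gamma_ttt = 1.555026; k3 = (0.353198, 0.816475, 0.215376, -0.907436)
  k4: at (s, t) = (0.624886, 0.644196), (ds/dtau, dt/dtau) = (0.364127, 0.770512); Gamma_sss = 0.000000, Gamma_sst = 0.045037, Gamma_stt = -0.360242, Gamma_tss = 0.000000, Gamma_tst = -0.194786, Gamma_ttt = 1.558060; k4 = (0.364127, 0.770512, 0.188600, -0.815703)
  Y <- Y + (h/6)(k1 + 2k2 + 2k3 + k4): s = 0.6249, t = 0.6440, ds/dtau = 0.3640, dt/dtau = 0.7710

Answer: s = 0.6249, t = 0.6440, ds/dtau = 0.3640, dt/dtau = 0.7710
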